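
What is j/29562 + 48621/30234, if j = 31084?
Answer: 396187943/148962918 ≈ 2.6596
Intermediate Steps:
j/29562 + 48621/30234 = 31084/29562 + 48621/30234 = 31084*(1/29562) + 48621*(1/30234) = 15542/14781 + 16207/10078 = 396187943/148962918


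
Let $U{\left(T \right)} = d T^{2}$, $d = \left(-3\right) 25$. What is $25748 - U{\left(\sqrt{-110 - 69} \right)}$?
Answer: $12323$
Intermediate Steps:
$d = -75$
$U{\left(T \right)} = - 75 T^{2}$
$25748 - U{\left(\sqrt{-110 - 69} \right)} = 25748 - - 75 \left(\sqrt{-110 - 69}\right)^{2} = 25748 - - 75 \left(\sqrt{-179}\right)^{2} = 25748 - - 75 \left(i \sqrt{179}\right)^{2} = 25748 - \left(-75\right) \left(-179\right) = 25748 - 13425 = 12323$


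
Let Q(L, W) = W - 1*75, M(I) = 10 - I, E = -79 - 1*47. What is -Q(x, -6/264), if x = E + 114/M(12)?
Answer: 3301/44 ≈ 75.023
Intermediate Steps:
E = -126 (E = -79 - 47 = -126)
x = -183 (x = -126 + 114/(10 - 1*12) = -126 + 114/(10 - 12) = -126 + 114/(-2) = -126 + 114*(-½) = -126 - 57 = -183)
Q(L, W) = -75 + W (Q(L, W) = W - 75 = -75 + W)
-Q(x, -6/264) = -(-75 - 6/264) = -(-75 - 6*1/264) = -(-75 - 1/44) = -1*(-3301/44) = 3301/44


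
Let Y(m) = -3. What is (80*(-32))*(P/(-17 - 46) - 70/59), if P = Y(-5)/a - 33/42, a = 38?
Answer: 1484147200/494361 ≈ 3002.2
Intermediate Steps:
P = -115/133 (P = -3/38 - 33/42 = -3*1/38 - 33*1/42 = -3/38 - 11/14 = -115/133 ≈ -0.86466)
(80*(-32))*(P/(-17 - 46) - 70/59) = (80*(-32))*(-115/(133*(-17 - 46)) - 70/59) = -2560*(-115/133/(-63) - 70*1/59) = -2560*(-115/133*(-1/63) - 70/59) = -2560*(115/8379 - 70/59) = -2560*(-579745/494361) = 1484147200/494361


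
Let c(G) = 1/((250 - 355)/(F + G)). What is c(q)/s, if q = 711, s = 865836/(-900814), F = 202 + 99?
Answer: 227905942/22728195 ≈ 10.027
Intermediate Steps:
F = 301
s = -432918/450407 (s = 865836*(-1/900814) = -432918/450407 ≈ -0.96117)
c(G) = -43/15 - G/105 (c(G) = 1/((250 - 355)/(301 + G)) = 1/(-105/(301 + G)) = -43/15 - G/105)
c(q)/s = (-43/15 - 1/105*711)/(-432918/450407) = (-43/15 - 237/35)*(-450407/432918) = -1012/105*(-450407/432918) = 227905942/22728195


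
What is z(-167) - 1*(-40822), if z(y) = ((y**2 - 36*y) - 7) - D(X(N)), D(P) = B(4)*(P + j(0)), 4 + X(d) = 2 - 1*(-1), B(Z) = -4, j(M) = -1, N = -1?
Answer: 74708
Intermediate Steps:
X(d) = -1 (X(d) = -4 + (2 - 1*(-1)) = -4 + (2 + 1) = -4 + 3 = -1)
D(P) = 4 - 4*P (D(P) = -4*(P - 1) = -4*(-1 + P) = 4 - 4*P)
z(y) = -15 + y**2 - 36*y (z(y) = ((y**2 - 36*y) - 7) - (4 - 4*(-1)) = (-7 + y**2 - 36*y) - (4 + 4) = (-7 + y**2 - 36*y) - 1*8 = (-7 + y**2 - 36*y) - 8 = -15 + y**2 - 36*y)
z(-167) - 1*(-40822) = (-15 + (-167)**2 - 36*(-167)) - 1*(-40822) = (-15 + 27889 + 6012) + 40822 = 33886 + 40822 = 74708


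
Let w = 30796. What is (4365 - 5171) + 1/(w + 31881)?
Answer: -50517661/62677 ≈ -806.00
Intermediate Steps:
(4365 - 5171) + 1/(w + 31881) = (4365 - 5171) + 1/(30796 + 31881) = -806 + 1/62677 = -50517661/62677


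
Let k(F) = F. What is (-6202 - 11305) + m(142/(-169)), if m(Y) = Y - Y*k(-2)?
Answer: -2959109/169 ≈ -17510.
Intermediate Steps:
m(Y) = 3*Y (m(Y) = Y - Y*(-2) = Y - (-2)*Y = Y + 2*Y = 3*Y)
(-6202 - 11305) + m(142/(-169)) = (-6202 - 11305) + 3*(142/(-169)) = -17507 + 3*(142*(-1/169)) = -17507 + 3*(-142/169) = -17507 - 426/169 = -2959109/169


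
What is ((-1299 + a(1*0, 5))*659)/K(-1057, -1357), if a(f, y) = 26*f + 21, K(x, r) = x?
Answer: 842202/1057 ≈ 796.79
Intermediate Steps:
a(f, y) = 21 + 26*f
((-1299 + a(1*0, 5))*659)/K(-1057, -1357) = ((-1299 + (21 + 26*(1*0)))*659)/(-1057) = ((-1299 + (21 + 26*0))*659)*(-1/1057) = ((-1299 + (21 + 0))*659)*(-1/1057) = ((-1299 + 21)*659)*(-1/1057) = -1278*659*(-1/1057) = -842202*(-1/1057) = 842202/1057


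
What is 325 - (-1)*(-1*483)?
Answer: -158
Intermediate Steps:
325 - (-1)*(-1*483) = 325 - (-1)*(-483) = 325 - 1*483 = 325 - 483 = -158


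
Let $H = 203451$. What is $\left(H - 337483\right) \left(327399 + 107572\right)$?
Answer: $-58300033072$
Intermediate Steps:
$\left(H - 337483\right) \left(327399 + 107572\right) = \left(203451 - 337483\right) \left(327399 + 107572\right) = \left(-134032\right) 434971 = -58300033072$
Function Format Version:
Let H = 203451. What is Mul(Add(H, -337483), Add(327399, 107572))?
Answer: -58300033072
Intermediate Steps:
Mul(Add(H, -337483), Add(327399, 107572)) = Mul(Add(203451, -337483), Add(327399, 107572)) = Mul(-134032, 434971) = -58300033072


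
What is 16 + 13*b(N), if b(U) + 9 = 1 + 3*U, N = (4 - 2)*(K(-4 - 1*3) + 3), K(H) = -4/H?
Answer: 1334/7 ≈ 190.57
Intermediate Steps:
N = 50/7 (N = (4 - 2)*(-4/(-4 - 1*3) + 3) = 2*(-4/(-4 - 3) + 3) = 2*(-4/(-7) + 3) = 2*(-4*(-1/7) + 3) = 2*(4/7 + 3) = 2*(25/7) = 50/7 ≈ 7.1429)
b(U) = -8 + 3*U (b(U) = -9 + (1 + 3*U) = -8 + 3*U)
16 + 13*b(N) = 16 + 13*(-8 + 3*(50/7)) = 16 + 13*(-8 + 150/7) = 16 + 13*(94/7) = 16 + 1222/7 = 1334/7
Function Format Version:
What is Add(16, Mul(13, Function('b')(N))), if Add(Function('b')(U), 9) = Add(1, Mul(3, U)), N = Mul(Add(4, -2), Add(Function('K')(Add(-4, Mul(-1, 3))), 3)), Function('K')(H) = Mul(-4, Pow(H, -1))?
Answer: Rational(1334, 7) ≈ 190.57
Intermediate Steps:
N = Rational(50, 7) (N = Mul(Add(4, -2), Add(Mul(-4, Pow(Add(-4, Mul(-1, 3)), -1)), 3)) = Mul(2, Add(Mul(-4, Pow(Add(-4, -3), -1)), 3)) = Mul(2, Add(Mul(-4, Pow(-7, -1)), 3)) = Mul(2, Add(Mul(-4, Rational(-1, 7)), 3)) = Mul(2, Add(Rational(4, 7), 3)) = Mul(2, Rational(25, 7)) = Rational(50, 7) ≈ 7.1429)
Function('b')(U) = Add(-8, Mul(3, U)) (Function('b')(U) = Add(-9, Add(1, Mul(3, U))) = Add(-8, Mul(3, U)))
Add(16, Mul(13, Function('b')(N))) = Add(16, Mul(13, Add(-8, Mul(3, Rational(50, 7))))) = Add(16, Mul(13, Add(-8, Rational(150, 7)))) = Add(16, Mul(13, Rational(94, 7))) = Add(16, Rational(1222, 7)) = Rational(1334, 7)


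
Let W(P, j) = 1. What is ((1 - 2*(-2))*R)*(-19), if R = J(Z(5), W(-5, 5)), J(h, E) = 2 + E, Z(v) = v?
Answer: -285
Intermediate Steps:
R = 3 (R = 2 + 1 = 3)
((1 - 2*(-2))*R)*(-19) = ((1 - 2*(-2))*3)*(-19) = ((1 + 4)*3)*(-19) = (5*3)*(-19) = 15*(-19) = -285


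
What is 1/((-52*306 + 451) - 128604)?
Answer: -1/144065 ≈ -6.9413e-6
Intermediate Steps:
1/((-52*306 + 451) - 128604) = 1/((-15912 + 451) - 128604) = 1/(-15461 - 128604) = 1/(-144065) = -1/144065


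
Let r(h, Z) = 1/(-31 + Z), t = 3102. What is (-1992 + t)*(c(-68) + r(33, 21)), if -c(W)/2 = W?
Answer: 150849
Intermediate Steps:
c(W) = -2*W
(-1992 + t)*(c(-68) + r(33, 21)) = (-1992 + 3102)*(-2*(-68) + 1/(-31 + 21)) = 1110*(136 + 1/(-10)) = 1110*(136 - ⅒) = 1110*(1359/10) = 150849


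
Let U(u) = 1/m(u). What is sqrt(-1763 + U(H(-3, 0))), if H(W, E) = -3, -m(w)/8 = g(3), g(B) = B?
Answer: I*sqrt(253878)/12 ≈ 41.989*I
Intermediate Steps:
m(w) = -24 (m(w) = -8*3 = -24)
U(u) = -1/24 (U(u) = 1/(-24) = -1/24)
sqrt(-1763 + U(H(-3, 0))) = sqrt(-1763 - 1/24) = sqrt(-42313/24) = I*sqrt(253878)/12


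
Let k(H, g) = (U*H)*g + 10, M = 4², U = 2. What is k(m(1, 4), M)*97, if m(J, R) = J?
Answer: 4074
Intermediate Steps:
M = 16
k(H, g) = 10 + 2*H*g (k(H, g) = (2*H)*g + 10 = 2*H*g + 10 = 10 + 2*H*g)
k(m(1, 4), M)*97 = (10 + 2*1*16)*97 = (10 + 32)*97 = 42*97 = 4074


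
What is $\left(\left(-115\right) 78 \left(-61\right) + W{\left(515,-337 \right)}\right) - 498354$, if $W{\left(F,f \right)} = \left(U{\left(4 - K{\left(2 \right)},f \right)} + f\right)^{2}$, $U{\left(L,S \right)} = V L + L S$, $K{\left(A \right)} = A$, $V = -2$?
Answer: $1079041$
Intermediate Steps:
$U{\left(L,S \right)} = - 2 L + L S$
$W{\left(F,f \right)} = \left(-4 + 3 f\right)^{2}$ ($W{\left(F,f \right)} = \left(\left(4 - 2\right) \left(-2 + f\right) + f\right)^{2} = \left(2 \left(-2 + f\right) + f\right)^{2} = \left(\left(-4 + 2 f\right) + f\right)^{2} = \left(-4 + 3 f\right)^{2}$)
$\left(\left(-115\right) 78 \left(-61\right) + W{\left(515,-337 \right)}\right) - 498354 = \left(\left(-115\right) 78 \left(-61\right) + \left(-4 + 3 \left(-337\right)\right)^{2}\right) - 498354 = \left(\left(-8970\right) \left(-61\right) + \left(-4 - 1011\right)^{2}\right) - 498354 = \left(547170 + \left(-1015\right)^{2}\right) - 498354 = \left(547170 + 1030225\right) - 498354 = 1577395 - 498354 = 1079041$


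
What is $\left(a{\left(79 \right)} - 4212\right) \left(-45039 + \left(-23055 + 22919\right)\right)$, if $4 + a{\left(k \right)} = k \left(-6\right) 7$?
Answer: $340348450$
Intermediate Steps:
$a{\left(k \right)} = -4 - 42 k$ ($a{\left(k \right)} = -4 + k \left(-6\right) 7 = -4 + - 6 k 7 = -4 - 42 k$)
$\left(a{\left(79 \right)} - 4212\right) \left(-45039 + \left(-23055 + 22919\right)\right) = \left(\left(-4 - 3318\right) - 4212\right) \left(-45039 + \left(-23055 + 22919\right)\right) = \left(\left(-4 - 3318\right) - 4212\right) \left(-45039 - 136\right) = \left(-3322 - 4212\right) \left(-45175\right) = \left(-7534\right) \left(-45175\right) = 340348450$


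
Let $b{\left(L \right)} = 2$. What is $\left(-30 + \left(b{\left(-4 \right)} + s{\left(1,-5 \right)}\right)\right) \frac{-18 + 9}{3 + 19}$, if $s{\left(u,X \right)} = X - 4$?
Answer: $\frac{333}{22} \approx 15.136$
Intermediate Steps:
$s{\left(u,X \right)} = -4 + X$
$\left(-30 + \left(b{\left(-4 \right)} + s{\left(1,-5 \right)}\right)\right) \frac{-18 + 9}{3 + 19} = \left(-30 + \left(2 - 9\right)\right) \frac{-18 + 9}{3 + 19} = \left(-30 + \left(2 - 9\right)\right) \left(- \frac{9}{22}\right) = \left(-30 - 7\right) \left(\left(-9\right) \frac{1}{22}\right) = \left(-37\right) \left(- \frac{9}{22}\right) = \frac{333}{22}$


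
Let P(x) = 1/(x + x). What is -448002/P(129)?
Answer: -115584516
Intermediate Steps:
P(x) = 1/(2*x)
-448002/P(129) = -448002/((1/2)/129) = -448002/((1/2)*(1/129)) = -448002/1/258 = -448002*258 = -115584516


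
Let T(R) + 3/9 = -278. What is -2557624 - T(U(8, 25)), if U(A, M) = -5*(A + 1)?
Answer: -7672037/3 ≈ -2.5573e+6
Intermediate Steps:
U(A, M) = -5 - 5*A (U(A, M) = -5*(1 + A) = -5 - 5*A)
T(R) = -835/3 (T(R) = -⅓ - 278 = -835/3)
-2557624 - T(U(8, 25)) = -2557624 - 1*(-835/3) = -2557624 + 835/3 = -7672037/3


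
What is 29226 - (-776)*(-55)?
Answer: -13454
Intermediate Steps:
29226 - (-776)*(-55) = 29226 - 1*42680 = 29226 - 42680 = -13454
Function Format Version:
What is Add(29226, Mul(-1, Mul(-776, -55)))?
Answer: -13454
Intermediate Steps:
Add(29226, Mul(-1, Mul(-776, -55))) = Add(29226, Mul(-1, 42680)) = Add(29226, -42680) = -13454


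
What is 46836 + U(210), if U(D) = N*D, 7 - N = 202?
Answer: 5886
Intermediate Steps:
N = -195 (N = 7 - 1*202 = 7 - 202 = -195)
U(D) = -195*D
46836 + U(210) = 46836 - 195*210 = 46836 - 40950 = 5886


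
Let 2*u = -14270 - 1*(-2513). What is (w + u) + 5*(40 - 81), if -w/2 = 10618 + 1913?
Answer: -62291/2 ≈ -31146.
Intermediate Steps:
w = -25062 (w = -2*(10618 + 1913) = -2*12531 = -25062)
u = -11757/2 (u = (-14270 - 1*(-2513))/2 = (-14270 + 2513)/2 = (1/2)*(-11757) = -11757/2 ≈ -5878.5)
(w + u) + 5*(40 - 81) = (-25062 - 11757/2) + 5*(40 - 81) = -61881/2 + 5*(-41) = -61881/2 - 205 = -62291/2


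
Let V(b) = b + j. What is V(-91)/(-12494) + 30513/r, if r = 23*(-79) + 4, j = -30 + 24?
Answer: -54436223/3235946 ≈ -16.822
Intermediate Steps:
j = -6
r = -1813 (r = -1817 + 4 = -1813)
V(b) = -6 + b (V(b) = b - 6 = -6 + b)
V(-91)/(-12494) + 30513/r = (-6 - 91)/(-12494) + 30513/(-1813) = -97*(-1/12494) + 30513*(-1/1813) = 97/12494 - 4359/259 = -54436223/3235946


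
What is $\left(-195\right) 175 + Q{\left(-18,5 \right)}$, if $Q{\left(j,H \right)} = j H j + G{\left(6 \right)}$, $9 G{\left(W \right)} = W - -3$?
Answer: $-32504$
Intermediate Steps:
$G{\left(W \right)} = \frac{1}{3} + \frac{W}{9}$ ($G{\left(W \right)} = \frac{W - -3}{9} = \frac{W + 3}{9} = \frac{3 + W}{9} = \frac{1}{3} + \frac{W}{9}$)
$Q{\left(j,H \right)} = 1 + H j^{2}$ ($Q{\left(j,H \right)} = j H j + \left(\frac{1}{3} + \frac{1}{9} \cdot 6\right) = H j j + \left(\frac{1}{3} + \frac{2}{3}\right) = H j^{2} + 1 = 1 + H j^{2}$)
$\left(-195\right) 175 + Q{\left(-18,5 \right)} = \left(-195\right) 175 + \left(1 + 5 \left(-18\right)^{2}\right) = -34125 + \left(1 + 5 \cdot 324\right) = -34125 + \left(1 + 1620\right) = -34125 + 1621 = -32504$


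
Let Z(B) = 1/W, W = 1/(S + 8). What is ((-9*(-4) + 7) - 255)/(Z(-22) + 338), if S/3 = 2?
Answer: -53/88 ≈ -0.60227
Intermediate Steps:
S = 6 (S = 3*2 = 6)
W = 1/14 (W = 1/(6 + 8) = 1/14 ≈ 0.071429)
Z(B) = 14 (Z(B) = 1/(1/14) = 14)
((-9*(-4) + 7) - 255)/(Z(-22) + 338) = ((-9*(-4) + 7) - 255)/(14 + 338) = ((36 + 7) - 255)/352 = (43 - 255)*(1/352) = -212*1/352 = -53/88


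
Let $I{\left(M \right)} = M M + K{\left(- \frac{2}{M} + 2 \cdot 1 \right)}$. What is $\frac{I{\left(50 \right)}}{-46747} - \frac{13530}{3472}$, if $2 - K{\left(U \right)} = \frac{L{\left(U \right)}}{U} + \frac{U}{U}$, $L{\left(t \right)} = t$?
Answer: $- \frac{320583455}{81152792} \approx -3.9504$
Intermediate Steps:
$K{\left(U \right)} = 0$ ($K{\left(U \right)} = 2 - \left(\frac{U}{U} + \frac{U}{U}\right) = 2 - \left(1 + 1\right) = 2 - 2 = 0$)
$I{\left(M \right)} = M^{2}$ ($I{\left(M \right)} = M M + 0 = M^{2} + 0 = M^{2}$)
$\frac{I{\left(50 \right)}}{-46747} - \frac{13530}{3472} = \frac{50^{2}}{-46747} - \frac{13530}{3472} = 2500 \left(- \frac{1}{46747}\right) - \frac{6765}{1736} = - \frac{2500}{46747} - \frac{6765}{1736} = - \frac{320583455}{81152792}$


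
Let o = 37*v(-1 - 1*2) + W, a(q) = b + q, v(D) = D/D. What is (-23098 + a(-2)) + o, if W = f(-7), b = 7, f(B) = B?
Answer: -23063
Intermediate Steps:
W = -7
v(D) = 1
a(q) = 7 + q
o = 30 (o = 37*1 - 7 = 37 - 7 = 30)
(-23098 + a(-2)) + o = (-23098 + (7 - 2)) + 30 = (-23098 + 5) + 30 = -23093 + 30 = -23063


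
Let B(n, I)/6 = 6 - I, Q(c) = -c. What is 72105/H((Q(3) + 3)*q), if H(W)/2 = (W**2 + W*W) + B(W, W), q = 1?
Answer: 24035/24 ≈ 1001.5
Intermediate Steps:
B(n, I) = 36 - 6*I (B(n, I) = 6*(6 - I) = 36 - 6*I)
H(W) = 72 - 12*W + 4*W**2 (H(W) = 2*((W**2 + W*W) + (36 - 6*W)) = 2*((W**2 + W**2) + (36 - 6*W)) = 2*(2*W**2 + (36 - 6*W)) = 2*(36 - 6*W + 2*W**2) = 72 - 12*W + 4*W**2)
72105/H((Q(3) + 3)*q) = 72105/(72 - 12*(-1*3 + 3) + 4*((-1*3 + 3)*1)**2) = 72105/(72 - 12*(-3 + 3) + 4*((-3 + 3)*1)**2) = 72105/(72 - 0 + 4*(0*1)**2) = 72105/(72 - 12*0 + 4*0**2) = 72105/(72 + 0 + 4*0) = 72105/(72 + 0 + 0) = 72105/72 = 72105*(1/72) = 24035/24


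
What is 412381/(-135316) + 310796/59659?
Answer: 17453433457/8072817244 ≈ 2.1620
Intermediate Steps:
412381/(-135316) + 310796/59659 = 412381*(-1/135316) + 310796*(1/59659) = -412381/135316 + 310796/59659 = 17453433457/8072817244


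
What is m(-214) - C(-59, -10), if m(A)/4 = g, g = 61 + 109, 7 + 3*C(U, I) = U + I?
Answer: 2116/3 ≈ 705.33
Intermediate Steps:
C(U, I) = -7/3 + I/3 + U/3 (C(U, I) = -7/3 + (U + I)/3 = -7/3 + (I + U)/3 = -7/3 + (I/3 + U/3) = -7/3 + I/3 + U/3)
g = 170
m(A) = 680 (m(A) = 4*170 = 680)
m(-214) - C(-59, -10) = 680 - (-7/3 + (⅓)*(-10) + (⅓)*(-59)) = 680 - (-7/3 - 10/3 - 59/3) = 680 - 1*(-76/3) = 680 + 76/3 = 2116/3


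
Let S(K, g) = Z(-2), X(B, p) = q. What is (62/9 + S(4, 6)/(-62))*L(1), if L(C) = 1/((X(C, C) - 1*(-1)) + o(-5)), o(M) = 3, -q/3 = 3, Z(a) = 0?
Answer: -62/45 ≈ -1.3778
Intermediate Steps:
q = -9 (q = -3*3 = -9)
X(B, p) = -9
S(K, g) = 0
L(C) = -⅕ (L(C) = 1/((-9 - 1*(-1)) + 3) = 1/((-9 + 1) + 3) = 1/(-8 + 3) = 1/(-5) = -⅕)
(62/9 + S(4, 6)/(-62))*L(1) = (62/9 + 0/(-62))*(-⅕) = (62*(⅑) + 0*(-1/62))*(-⅕) = (62/9 + 0)*(-⅕) = (62/9)*(-⅕) = -62/45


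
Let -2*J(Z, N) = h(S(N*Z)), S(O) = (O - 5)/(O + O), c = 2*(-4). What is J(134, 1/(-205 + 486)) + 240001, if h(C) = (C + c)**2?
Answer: 34464001423/143648 ≈ 2.3992e+5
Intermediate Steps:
c = -8
S(O) = (-5 + O)/(2*O) (S(O) = (-5 + O)/((2*O)) = (-5 + O)*(1/(2*O)) = (-5 + O)/(2*O))
h(C) = (-8 + C)**2 (h(C) = (C - 8)**2 = (-8 + C)**2)
J(Z, N) = -(-8 + (-5 + N*Z)/(2*N*Z))**2/2 (J(Z, N) = -(-8 + (-5 + N*Z)/(2*((N*Z))))**2/2 = -(-8 + (1/(N*Z))*(-5 + N*Z)/2)**2/2 = -(-8 + (-5 + N*Z)/(2*N*Z))**2/2)
J(134, 1/(-205 + 486)) + 240001 = -25/8*(1 + 3*134/(-205 + 486))**2/((1/(-205 + 486))**2*134**2) + 240001 = -25/8*1/17956*(1 + 3*134/281)**2/(1/281)**2 + 240001 = -25/8*1/17956*(1 + 3*(1/281)*134)**2/(1/281)**2 + 240001 = -25/8*78961*1/17956*(1 + 402/281)**2 + 240001 = -25/8*78961*1/17956*(683/281)**2 + 240001 = -25/8*78961*1/17956*466489/78961 + 240001 = -11662225/143648 + 240001 = 34464001423/143648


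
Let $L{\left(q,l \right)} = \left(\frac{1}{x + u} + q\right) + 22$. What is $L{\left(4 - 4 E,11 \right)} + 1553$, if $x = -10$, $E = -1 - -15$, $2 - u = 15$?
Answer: $\frac{35028}{23} \approx 1523.0$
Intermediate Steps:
$u = -13$ ($u = 2 - 15 = -13$)
$E = 14$ ($E = -1 + 15 = 14$)
$L{\left(q,l \right)} = \frac{505}{23} + q$ ($L{\left(q,l \right)} = \left(\frac{1}{-10 - 13} + q\right) + 22 = \left(\frac{1}{-23} + q\right) + 22 = \left(- \frac{1}{23} + q\right) + 22 = \frac{505}{23} + q$)
$L{\left(4 - 4 E,11 \right)} + 1553 = \left(\frac{505}{23} + \left(4 - 56\right)\right) + 1553 = \left(\frac{505}{23} - 52\right) + 1553 = - \frac{691}{23} + 1553 = \frac{35028}{23}$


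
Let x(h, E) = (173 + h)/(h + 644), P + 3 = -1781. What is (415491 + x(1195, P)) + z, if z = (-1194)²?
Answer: 1128611307/613 ≈ 1.8411e+6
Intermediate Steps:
P = -1784 (P = -3 - 1781 = -1784)
z = 1425636
x(h, E) = (173 + h)/(644 + h)
(415491 + x(1195, P)) + z = (415491 + (173 + 1195)/(644 + 1195)) + 1425636 = (415491 + 1368/1839) + 1425636 = (415491 + (1/1839)*1368) + 1425636 = (415491 + 456/613) + 1425636 = 254696439/613 + 1425636 = 1128611307/613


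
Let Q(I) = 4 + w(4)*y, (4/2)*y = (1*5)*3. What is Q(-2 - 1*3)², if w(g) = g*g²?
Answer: 234256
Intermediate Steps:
y = 15/2 (y = ((1*5)*3)/2 = (5*3)/2 = (½)*15 = 15/2 ≈ 7.5000)
w(g) = g³
Q(I) = 484 (Q(I) = 4 + 4³*(15/2) = 4 + 64*(15/2) = 4 + 480 = 484)
Q(-2 - 1*3)² = 484² = 234256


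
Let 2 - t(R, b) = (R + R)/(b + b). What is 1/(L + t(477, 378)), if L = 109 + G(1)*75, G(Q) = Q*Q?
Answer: 42/7759 ≈ 0.0054131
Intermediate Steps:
G(Q) = Q²
t(R, b) = 2 - R/b (t(R, b) = 2 - (R + R)/(b + b) = 2 - 2*R/(2*b) = 2 - 2*R*1/(2*b) = 2 - R/b)
L = 184 (L = 109 + 1²*75 = 109 + 1*75 = 109 + 75 = 184)
1/(L + t(477, 378)) = 1/(184 + (2 - 1*477/378)) = 1/(184 + (2 - 1*477*1/378)) = 1/(184 + (2 - 53/42)) = 1/(184 + 31/42) = 1/(7759/42) = 42/7759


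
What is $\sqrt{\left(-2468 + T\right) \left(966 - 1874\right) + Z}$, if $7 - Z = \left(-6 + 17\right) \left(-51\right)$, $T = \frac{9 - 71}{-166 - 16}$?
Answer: $\frac{2 \sqrt{4639849851}}{91} \approx 1497.1$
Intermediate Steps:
$T = \frac{31}{91}$ ($T = - \frac{62}{-182} = \left(-62\right) \left(- \frac{1}{182}\right) = \frac{31}{91} \approx 0.34066$)
$Z = 568$ ($Z = 7 - \left(-6 + 17\right) \left(-51\right) = 7 - 11 \left(-51\right) = 7 - -561 = 7 + 561 = 568$)
$\sqrt{\left(-2468 + T\right) \left(966 - 1874\right) + Z} = \sqrt{\left(-2468 + \frac{31}{91}\right) \left(966 - 1874\right) + 568} = \sqrt{\left(- \frac{224557}{91}\right) \left(-908\right) + 568} = \sqrt{\frac{203897756}{91} + 568} = \sqrt{\frac{203949444}{91}} = \frac{2 \sqrt{4639849851}}{91}$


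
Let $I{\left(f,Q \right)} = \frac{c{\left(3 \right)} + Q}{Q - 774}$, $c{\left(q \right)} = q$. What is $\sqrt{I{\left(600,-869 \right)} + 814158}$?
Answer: $\frac{2 \sqrt{549444855445}}{1643} \approx 902.31$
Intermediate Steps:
$I{\left(f,Q \right)} = \frac{3 + Q}{-774 + Q}$ ($I{\left(f,Q \right)} = \frac{3 + Q}{Q - 774} = \frac{3 + Q}{-774 + Q}$)
$\sqrt{I{\left(600,-869 \right)} + 814158} = \sqrt{\frac{3 - 869}{-774 - 869} + 814158} = \sqrt{\frac{1}{-1643} \left(-866\right) + 814158} = \sqrt{\left(- \frac{1}{1643}\right) \left(-866\right) + 814158} = \sqrt{\frac{866}{1643} + 814158} = \sqrt{\frac{1337662460}{1643}} = \frac{2 \sqrt{549444855445}}{1643}$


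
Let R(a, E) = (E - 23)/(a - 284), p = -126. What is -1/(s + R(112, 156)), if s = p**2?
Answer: -172/2730539 ≈ -6.2991e-5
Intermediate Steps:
s = 15876 (s = (-126)**2 = 15876)
R(a, E) = (-23 + E)/(-284 + a)
-1/(s + R(112, 156)) = -1/(15876 + (-23 + 156)/(-284 + 112)) = -1/(15876 + 133/(-172)) = -1/(15876 - 1/172*133) = -1/(15876 - 133/172) = -1/2730539/172 = -1*172/2730539 = -172/2730539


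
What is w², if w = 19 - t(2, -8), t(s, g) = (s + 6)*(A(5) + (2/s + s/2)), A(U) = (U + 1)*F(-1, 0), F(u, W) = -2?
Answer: 9801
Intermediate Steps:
A(U) = -2 - 2*U (A(U) = (U + 1)*(-2) = (1 + U)*(-2) = -2 - 2*U)
t(s, g) = (6 + s)*(-12 + s/2 + 2/s) (t(s, g) = (s + 6)*((-2 - 2*5) + (2/s + s/2)) = (6 + s)*((-2 - 10) + (2/s + s*(½))) = (6 + s)*(-12 + (2/s + s/2)) = (6 + s)*(-12 + (s/2 + 2/s)) = (6 + s)*(-12 + s/2 + 2/s))
w = 99 (w = 19 - (-70 + (½)*2² - 9*2 + 12/2) = 19 - (-70 + (½)*4 - 18 + 12*(½)) = 19 - (-70 + 2 - 18 + 6) = 19 - 1*(-80) = 19 + 80 = 99)
w² = 99² = 9801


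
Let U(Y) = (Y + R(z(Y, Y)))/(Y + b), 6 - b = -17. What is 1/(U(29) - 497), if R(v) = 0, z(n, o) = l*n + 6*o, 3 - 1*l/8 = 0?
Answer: -52/25815 ≈ -0.0020143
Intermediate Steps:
l = 24 (l = 24 - 8*0 = 24 + 0 = 24)
z(n, o) = 6*o + 24*n (z(n, o) = 24*n + 6*o = 6*o + 24*n)
b = 23 (b = 6 - 1*(-17) = 6 + 17 = 23)
U(Y) = Y/(23 + Y) (U(Y) = (Y + 0)/(Y + 23) = Y/(23 + Y))
1/(U(29) - 497) = 1/(29/(23 + 29) - 497) = 1/(29/52 - 497) = 1/(-25815/52) = -52/25815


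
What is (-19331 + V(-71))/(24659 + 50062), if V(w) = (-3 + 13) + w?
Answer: -6464/24907 ≈ -0.25953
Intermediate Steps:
V(w) = 10 + w
(-19331 + V(-71))/(24659 + 50062) = (-19331 + (10 - 71))/(24659 + 50062) = (-19331 - 61)/74721 = -19392*1/74721 = -6464/24907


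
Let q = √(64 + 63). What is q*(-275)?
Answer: -275*√127 ≈ -3099.1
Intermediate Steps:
q = √127 ≈ 11.269
q*(-275) = √127*(-275) = -275*√127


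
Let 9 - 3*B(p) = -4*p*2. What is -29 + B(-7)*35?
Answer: -1732/3 ≈ -577.33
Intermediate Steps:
B(p) = 3 + 8*p/3 (B(p) = 3 - (-4*p)*2/3 = 3 - (-8)*p/3 = 3 + 8*p/3)
-29 + B(-7)*35 = -29 + (3 + (8/3)*(-7))*35 = -29 + (3 - 56/3)*35 = -29 - 47/3*35 = -29 - 1645/3 = -1732/3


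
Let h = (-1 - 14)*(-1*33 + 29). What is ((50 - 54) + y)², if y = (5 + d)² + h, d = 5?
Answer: 24336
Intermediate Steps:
h = 60 (h = -15*(-33 + 29) = -15*(-4) = 60)
y = 160 (y = (5 + 5)² + 60 = 10² + 60 = 100 + 60 = 160)
((50 - 54) + y)² = ((50 - 54) + 160)² = (-4 + 160)² = 156² = 24336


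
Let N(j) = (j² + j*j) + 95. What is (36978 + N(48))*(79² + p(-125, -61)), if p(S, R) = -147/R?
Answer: 15874125488/61 ≈ 2.6023e+8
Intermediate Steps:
N(j) = 95 + 2*j² (N(j) = (j² + j²) + 95 = 2*j² + 95 = 95 + 2*j²)
(36978 + N(48))*(79² + p(-125, -61)) = (36978 + (95 + 2*48²))*(79² - 147/(-61)) = (36978 + (95 + 2*2304))*(6241 - 147*(-1/61)) = (36978 + (95 + 4608))*(6241 + 147/61) = (36978 + 4703)*(380848/61) = 41681*(380848/61) = 15874125488/61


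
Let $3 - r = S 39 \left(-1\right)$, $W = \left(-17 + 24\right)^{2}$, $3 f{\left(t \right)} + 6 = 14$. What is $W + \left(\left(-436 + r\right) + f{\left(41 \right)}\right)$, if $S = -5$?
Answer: $- \frac{1729}{3} \approx -576.33$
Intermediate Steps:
$f{\left(t \right)} = \frac{8}{3}$ ($f{\left(t \right)} = -2 + \frac{1}{3} \cdot 14 = -2 + \frac{14}{3} = \frac{8}{3}$)
$W = 49$ ($W = 7^{2} = 49$)
$r = -192$ ($r = 3 - - 5 \cdot 39 \left(-1\right) = 3 - \left(-5\right) \left(-39\right) = 3 - 195 = -192$)
$W + \left(\left(-436 + r\right) + f{\left(41 \right)}\right) = 49 + \left(\left(-436 - 192\right) + \frac{8}{3}\right) = 49 + \left(-628 + \frac{8}{3}\right) = 49 - \frac{1876}{3} = - \frac{1729}{3}$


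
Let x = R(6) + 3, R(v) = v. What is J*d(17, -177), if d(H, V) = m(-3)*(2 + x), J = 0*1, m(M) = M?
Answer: 0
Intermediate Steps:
J = 0
x = 9 (x = 6 + 3 = 9)
d(H, V) = -33 (d(H, V) = -3*(2 + 9) = -3*11 = -33)
J*d(17, -177) = 0*(-33) = 0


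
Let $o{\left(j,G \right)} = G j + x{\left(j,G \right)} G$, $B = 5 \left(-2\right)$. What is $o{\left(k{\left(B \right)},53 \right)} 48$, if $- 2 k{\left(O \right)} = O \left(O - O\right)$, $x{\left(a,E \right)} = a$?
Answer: $0$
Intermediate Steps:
$B = -10$
$k{\left(O \right)} = 0$ ($k{\left(O \right)} = - \frac{O \left(O - O\right)}{2} = - \frac{O 0}{2} = \left(- \frac{1}{2}\right) 0 = 0$)
$o{\left(j,G \right)} = 2 G j$ ($o{\left(j,G \right)} = G j + j G = G j + G j = 2 G j$)
$o{\left(k{\left(B \right)},53 \right)} 48 = 2 \cdot 53 \cdot 0 \cdot 48 = 0 \cdot 48 = 0$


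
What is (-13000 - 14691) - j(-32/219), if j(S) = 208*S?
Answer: -6057673/219 ≈ -27661.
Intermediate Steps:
(-13000 - 14691) - j(-32/219) = (-13000 - 14691) - 208*(-32/219) = -27691 - 208*(-32*1/219) = -27691 - 208*(-32)/219 = -27691 - 1*(-6656/219) = -27691 + 6656/219 = -6057673/219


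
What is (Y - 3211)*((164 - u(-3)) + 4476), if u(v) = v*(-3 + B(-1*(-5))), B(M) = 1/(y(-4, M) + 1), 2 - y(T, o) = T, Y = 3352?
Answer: 4571220/7 ≈ 6.5303e+5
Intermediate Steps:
y(T, o) = 2 - T
B(M) = 1/7 (B(M) = 1/((2 - 1*(-4)) + 1) = 1/((2 + 4) + 1) = 1/(6 + 1) = 1/7)
u(v) = -20*v/7 (u(v) = v*(-3 + 1/7) = v*(-20/7) = -20*v/7)
(Y - 3211)*((164 - u(-3)) + 4476) = (3352 - 3211)*((164 - (-20)*(-3)/7) + 4476) = 141*((164 - 1*60/7) + 4476) = 141*((164 - 60/7) + 4476) = 141*(1088/7 + 4476) = 141*(32420/7) = 4571220/7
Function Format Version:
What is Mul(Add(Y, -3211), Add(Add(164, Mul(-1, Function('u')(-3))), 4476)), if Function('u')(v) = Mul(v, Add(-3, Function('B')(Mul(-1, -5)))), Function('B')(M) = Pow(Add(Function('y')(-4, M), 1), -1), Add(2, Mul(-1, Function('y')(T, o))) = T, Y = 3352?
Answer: Rational(4571220, 7) ≈ 6.5303e+5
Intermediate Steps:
Function('y')(T, o) = Add(2, Mul(-1, T))
Function('B')(M) = Rational(1, 7) (Function('B')(M) = Pow(Add(Add(2, Mul(-1, -4)), 1), -1) = Pow(Add(Add(2, 4), 1), -1) = Pow(Add(6, 1), -1) = Pow(7, -1) = Rational(1, 7))
Function('u')(v) = Mul(Rational(-20, 7), v) (Function('u')(v) = Mul(v, Add(-3, Rational(1, 7))) = Mul(v, Rational(-20, 7)) = Mul(Rational(-20, 7), v))
Mul(Add(Y, -3211), Add(Add(164, Mul(-1, Function('u')(-3))), 4476)) = Mul(Add(3352, -3211), Add(Add(164, Mul(-1, Mul(Rational(-20, 7), -3))), 4476)) = Mul(141, Add(Add(164, Mul(-1, Rational(60, 7))), 4476)) = Mul(141, Add(Add(164, Rational(-60, 7)), 4476)) = Mul(141, Add(Rational(1088, 7), 4476)) = Mul(141, Rational(32420, 7)) = Rational(4571220, 7)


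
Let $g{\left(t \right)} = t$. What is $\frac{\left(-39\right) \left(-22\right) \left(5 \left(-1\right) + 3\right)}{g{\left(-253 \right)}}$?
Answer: $\frac{156}{23} \approx 6.7826$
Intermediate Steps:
$\frac{\left(-39\right) \left(-22\right) \left(5 \left(-1\right) + 3\right)}{g{\left(-253 \right)}} = \frac{\left(-39\right) \left(-22\right) \left(5 \left(-1\right) + 3\right)}{-253} = 858 \left(-5 + 3\right) \left(- \frac{1}{253}\right) = 858 \left(-2\right) \left(- \frac{1}{253}\right) = \left(-1716\right) \left(- \frac{1}{253}\right) = \frac{156}{23}$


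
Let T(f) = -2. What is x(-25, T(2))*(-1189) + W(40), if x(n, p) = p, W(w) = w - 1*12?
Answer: 2406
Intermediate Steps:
W(w) = -12 + w (W(w) = w - 12 = -12 + w)
x(-25, T(2))*(-1189) + W(40) = -2*(-1189) + (-12 + 40) = 2378 + 28 = 2406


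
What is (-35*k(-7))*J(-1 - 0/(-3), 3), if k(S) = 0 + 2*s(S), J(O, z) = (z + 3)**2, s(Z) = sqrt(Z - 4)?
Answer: -2520*I*sqrt(11) ≈ -8357.9*I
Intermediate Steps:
s(Z) = sqrt(-4 + Z)
J(O, z) = (3 + z)**2
k(S) = 2*sqrt(-4 + S) (k(S) = 0 + 2*sqrt(-4 + S) = 2*sqrt(-4 + S))
(-35*k(-7))*J(-1 - 0/(-3), 3) = (-70*sqrt(-4 - 7))*(3 + 3)**2 = -70*sqrt(-11)*6**2 = -70*I*sqrt(11)*36 = -2520*I*sqrt(11)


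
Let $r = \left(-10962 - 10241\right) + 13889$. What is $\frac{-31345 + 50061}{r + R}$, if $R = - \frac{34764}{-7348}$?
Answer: $- \frac{34381292}{13427127} \approx -2.5606$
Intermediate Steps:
$R = \frac{8691}{1837}$ ($R = \left(-34764\right) \left(- \frac{1}{7348}\right) = \frac{8691}{1837} \approx 4.7311$)
$r = -7314$ ($r = -21203 + 13889 = -7314$)
$\frac{-31345 + 50061}{r + R} = \frac{-31345 + 50061}{-7314 + \frac{8691}{1837}} = \frac{18716}{- \frac{13427127}{1837}} = 18716 \left(- \frac{1837}{13427127}\right) = - \frac{34381292}{13427127}$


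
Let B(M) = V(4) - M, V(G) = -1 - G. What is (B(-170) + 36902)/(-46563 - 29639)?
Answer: -37067/76202 ≈ -0.48643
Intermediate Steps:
B(M) = -5 - M (B(M) = (-1 - 1*4) - M = (-1 - 4) - M = -5 - M)
(B(-170) + 36902)/(-46563 - 29639) = ((-5 - 1*(-170)) + 36902)/(-46563 - 29639) = ((-5 + 170) + 36902)/(-76202) = (165 + 36902)*(-1/76202) = 37067*(-1/76202) = -37067/76202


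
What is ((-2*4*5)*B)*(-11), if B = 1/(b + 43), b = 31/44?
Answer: 19360/1923 ≈ 10.068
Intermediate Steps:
b = 31/44 (b = 31*(1/44) = 31/44 ≈ 0.70455)
B = 44/1923 (B = 1/(31/44 + 43) = 1/(1923/44) = 44/1923 ≈ 0.022881)
((-2*4*5)*B)*(-11) = ((-2*4*5)*(44/1923))*(-11) = (-8*5*(44/1923))*(-11) = -40*44/1923*(-11) = -1760/1923*(-11) = 19360/1923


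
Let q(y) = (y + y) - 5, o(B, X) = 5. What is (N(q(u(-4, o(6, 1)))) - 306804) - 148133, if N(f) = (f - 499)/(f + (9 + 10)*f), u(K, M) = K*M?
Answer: -102360689/225 ≈ -4.5494e+5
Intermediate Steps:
q(y) = -5 + 2*y (q(y) = 2*y - 5 = -5 + 2*y)
N(f) = (-499 + f)/(20*f) (N(f) = (-499 + f)/(f + 19*f) = (-499 + f)/((20*f)) = (-499 + f)*(1/(20*f)) = (-499 + f)/(20*f))
(N(q(u(-4, o(6, 1)))) - 306804) - 148133 = ((-499 + (-5 + 2*(-4*5)))/(20*(-5 + 2*(-4*5))) - 306804) - 148133 = ((-499 + (-5 + 2*(-20)))/(20*(-5 + 2*(-20))) - 306804) - 148133 = ((-499 + (-5 - 40))/(20*(-5 - 40)) - 306804) - 148133 = ((1/20)*(-499 - 45)/(-45) - 306804) - 148133 = ((1/20)*(-1/45)*(-544) - 306804) - 148133 = (136/225 - 306804) - 148133 = -69030764/225 - 148133 = -102360689/225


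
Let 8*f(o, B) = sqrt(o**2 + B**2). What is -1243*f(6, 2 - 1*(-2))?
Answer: -1243*sqrt(13)/4 ≈ -1120.4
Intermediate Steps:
f(o, B) = sqrt(B**2 + o**2)/8 (f(o, B) = sqrt(o**2 + B**2)/8 = sqrt(B**2 + o**2)/8)
-1243*f(6, 2 - 1*(-2)) = -1243*sqrt((2 - 1*(-2))**2 + 6**2)/8 = -1243*sqrt((2 + 2)**2 + 36)/8 = -1243*sqrt(4**2 + 36)/8 = -1243*sqrt(16 + 36)/8 = -1243*sqrt(52)/8 = -1243*2*sqrt(13)/8 = -1243*sqrt(13)/4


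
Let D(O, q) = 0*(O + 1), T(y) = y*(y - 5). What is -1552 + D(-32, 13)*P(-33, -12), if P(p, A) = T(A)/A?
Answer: -1552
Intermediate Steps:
T(y) = y*(-5 + y)
D(O, q) = 0 (D(O, q) = 0*(1 + O) = 0)
P(p, A) = -5 + A (P(p, A) = (A*(-5 + A))/A = -5 + A)
-1552 + D(-32, 13)*P(-33, -12) = -1552 + 0*(-5 - 12) = -1552 + 0*(-17) = -1552 + 0 = -1552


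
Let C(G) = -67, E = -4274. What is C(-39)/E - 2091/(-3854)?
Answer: 56068/100439 ≈ 0.55823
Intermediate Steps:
C(-39)/E - 2091/(-3854) = -67/(-4274) - 2091/(-3854) = -67*(-1/4274) - 2091*(-1/3854) = 67/4274 + 51/94 = 56068/100439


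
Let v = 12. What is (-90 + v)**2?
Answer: 6084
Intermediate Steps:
(-90 + v)**2 = (-90 + 12)**2 = (-78)**2 = 6084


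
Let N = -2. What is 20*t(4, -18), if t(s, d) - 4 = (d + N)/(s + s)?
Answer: 30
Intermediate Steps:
t(s, d) = 4 + (-2 + d)/(2*s) (t(s, d) = 4 + (d - 2)/(s + s) = 4 + (-2 + d)/((2*s)) = 4 + (-2 + d)*(1/(2*s)) = 4 + (-2 + d)/(2*s))
20*t(4, -18) = 20*((½)*(-2 - 18 + 8*4)/4) = 20*((½)*(¼)*(-2 - 18 + 32)) = 20*((½)*(¼)*12) = 20*(3/2) = 30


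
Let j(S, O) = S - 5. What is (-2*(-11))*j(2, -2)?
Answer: -66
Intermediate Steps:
j(S, O) = -5 + S
(-2*(-11))*j(2, -2) = (-2*(-11))*(-5 + 2) = 22*(-3) = -66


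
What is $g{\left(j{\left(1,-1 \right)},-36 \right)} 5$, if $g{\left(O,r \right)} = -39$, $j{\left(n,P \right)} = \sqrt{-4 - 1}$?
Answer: $-195$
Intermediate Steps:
$j{\left(n,P \right)} = i \sqrt{5}$ ($j{\left(n,P \right)} = \sqrt{-5} = i \sqrt{5}$)
$g{\left(j{\left(1,-1 \right)},-36 \right)} 5 = \left(-39\right) 5 = -195$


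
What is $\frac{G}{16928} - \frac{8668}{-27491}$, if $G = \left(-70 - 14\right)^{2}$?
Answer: $\frac{21294275}{29085478} \approx 0.73213$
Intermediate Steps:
$G = 7056$ ($G = \left(-84\right)^{2} = 7056$)
$\frac{G}{16928} - \frac{8668}{-27491} = \frac{7056}{16928} - \frac{8668}{-27491} = 7056 \cdot \frac{1}{16928} - - \frac{8668}{27491} = \frac{441}{1058} + \frac{8668}{27491} = \frac{21294275}{29085478}$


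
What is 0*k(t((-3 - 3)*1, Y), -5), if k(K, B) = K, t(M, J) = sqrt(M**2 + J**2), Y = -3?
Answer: 0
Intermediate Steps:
t(M, J) = sqrt(J**2 + M**2)
0*k(t((-3 - 3)*1, Y), -5) = 0*sqrt((-3)**2 + ((-3 - 3)*1)**2) = 0*sqrt(9 + (-6*1)**2) = 0*sqrt(9 + (-6)**2) = 0*sqrt(9 + 36) = 0*sqrt(45) = 0*(3*sqrt(5)) = 0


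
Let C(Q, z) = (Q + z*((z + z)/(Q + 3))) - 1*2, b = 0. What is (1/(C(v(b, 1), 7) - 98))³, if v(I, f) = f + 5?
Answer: -729/418508992 ≈ -1.7419e-6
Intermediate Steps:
v(I, f) = 5 + f
C(Q, z) = -2 + Q + 2*z²/(3 + Q) (C(Q, z) = (Q + z*((2*z)/(3 + Q))) - 2 = (Q + z*(2*z/(3 + Q))) - 2 = (Q + 2*z²/(3 + Q)) - 2 = -2 + Q + 2*z²/(3 + Q))
(1/(C(v(b, 1), 7) - 98))³ = (1/((-6 + (5 + 1) + (5 + 1)² + 2*7²)/(3 + (5 + 1)) - 98))³ = (1/((-6 + 6 + 6² + 2*49)/(3 + 6) - 98))³ = (1/((-6 + 6 + 36 + 98)/9 - 98))³ = (1/((⅑)*134 - 98))³ = (1/(134/9 - 98))³ = (1/(-748/9))³ = (-9/748)³ = -729/418508992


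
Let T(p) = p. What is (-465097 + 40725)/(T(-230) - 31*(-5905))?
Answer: -424372/182825 ≈ -2.3212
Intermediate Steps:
(-465097 + 40725)/(T(-230) - 31*(-5905)) = (-465097 + 40725)/(-230 - 31*(-5905)) = -424372/(-230 + 183055) = -424372/182825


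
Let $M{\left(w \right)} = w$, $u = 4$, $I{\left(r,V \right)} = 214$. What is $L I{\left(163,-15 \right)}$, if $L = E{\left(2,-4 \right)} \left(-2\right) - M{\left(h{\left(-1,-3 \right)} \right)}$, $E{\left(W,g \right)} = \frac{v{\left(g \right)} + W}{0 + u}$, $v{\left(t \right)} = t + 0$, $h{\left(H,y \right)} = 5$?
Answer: $-856$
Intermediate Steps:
$v{\left(t \right)} = t$
$E{\left(W,g \right)} = \frac{W}{4} + \frac{g}{4}$ ($E{\left(W,g \right)} = \frac{g + W}{0 + 4} = \frac{W + g}{4} = \left(W + g\right) \frac{1}{4} = \frac{W}{4} + \frac{g}{4}$)
$L = -4$ ($L = \left(\frac{1}{4} \cdot 2 + \frac{1}{4} \left(-4\right)\right) \left(-2\right) - 5 = \left(\frac{1}{2} - 1\right) \left(-2\right) - 5 = \left(- \frac{1}{2}\right) \left(-2\right) - 5 = 1 - 5 = -4$)
$L I{\left(163,-15 \right)} = \left(-4\right) 214 = -856$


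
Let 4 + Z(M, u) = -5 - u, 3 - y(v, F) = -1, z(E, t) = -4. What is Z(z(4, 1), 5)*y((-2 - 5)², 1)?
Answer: -56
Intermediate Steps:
y(v, F) = 4 (y(v, F) = 3 - 1*(-1) = 3 + 1 = 4)
Z(M, u) = -9 - u (Z(M, u) = -4 + (-5 - u) = -9 - u)
Z(z(4, 1), 5)*y((-2 - 5)², 1) = (-9 - 1*5)*4 = (-9 - 5)*4 = -14*4 = -56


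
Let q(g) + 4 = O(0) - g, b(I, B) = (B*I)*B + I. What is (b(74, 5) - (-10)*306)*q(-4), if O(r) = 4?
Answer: 19936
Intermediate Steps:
b(I, B) = I + I*B**2 (b(I, B) = I*B**2 + I = I + I*B**2)
q(g) = -g (q(g) = -4 + (4 - g) = -g)
(b(74, 5) - (-10)*306)*q(-4) = (74*(1 + 5**2) - (-10)*306)*(-1*(-4)) = (74*(1 + 25) - 1*(-3060))*4 = (74*26 + 3060)*4 = (1924 + 3060)*4 = 4984*4 = 19936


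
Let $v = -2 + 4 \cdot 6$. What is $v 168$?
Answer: $3696$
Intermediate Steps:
$v = 22$ ($v = -2 + 24 = 22$)
$v 168 = 22 \cdot 168 = 3696$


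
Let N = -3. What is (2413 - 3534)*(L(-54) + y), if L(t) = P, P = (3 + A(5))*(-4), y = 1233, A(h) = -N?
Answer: -1355289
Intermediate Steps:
A(h) = 3 (A(h) = -1*(-3) = 3)
P = -24 (P = (3 + 3)*(-4) = 6*(-4) = -24)
L(t) = -24
(2413 - 3534)*(L(-54) + y) = (2413 - 3534)*(-24 + 1233) = -1121*1209 = -1355289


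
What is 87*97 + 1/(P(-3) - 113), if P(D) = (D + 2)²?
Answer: 945167/112 ≈ 8439.0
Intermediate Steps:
P(D) = (2 + D)²
87*97 + 1/(P(-3) - 113) = 87*97 + 1/((2 - 3)² - 113) = 8439 + 1/((-1)² - 113) = 8439 + 1/(1 - 113) = 8439 + 1/(-112) = 8439 - 1/112 = 945167/112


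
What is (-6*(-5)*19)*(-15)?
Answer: -8550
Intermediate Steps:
(-6*(-5)*19)*(-15) = (30*19)*(-15) = 570*(-15) = -8550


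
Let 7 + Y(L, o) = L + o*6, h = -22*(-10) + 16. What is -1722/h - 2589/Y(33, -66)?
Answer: -3267/10915 ≈ -0.29931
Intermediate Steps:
h = 236 (h = 220 + 16 = 236)
Y(L, o) = -7 + L + 6*o (Y(L, o) = -7 + (L + o*6) = -7 + (L + 6*o) = -7 + L + 6*o)
-1722/h - 2589/Y(33, -66) = -1722/236 - 2589/(-7 + 33 + 6*(-66)) = -1722*1/236 - 2589/(-7 + 33 - 396) = -861/118 - 2589/(-370) = -861/118 - 2589*(-1/370) = -861/118 + 2589/370 = -3267/10915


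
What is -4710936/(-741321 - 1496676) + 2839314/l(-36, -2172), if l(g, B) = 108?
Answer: 353049166397/13427982 ≈ 26292.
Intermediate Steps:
-4710936/(-741321 - 1496676) + 2839314/l(-36, -2172) = -4710936/(-741321 - 1496676) + 2839314/108 = -4710936/(-2237997) + 2839314*(1/108) = -4710936*(-1/2237997) + 473219/18 = 1570312/745999 + 473219/18 = 353049166397/13427982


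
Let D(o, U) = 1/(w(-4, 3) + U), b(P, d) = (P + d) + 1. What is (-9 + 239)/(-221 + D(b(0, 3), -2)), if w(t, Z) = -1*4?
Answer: -1380/1327 ≈ -1.0399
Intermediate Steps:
w(t, Z) = -4
b(P, d) = 1 + P + d
D(o, U) = 1/(-4 + U)
(-9 + 239)/(-221 + D(b(0, 3), -2)) = (-9 + 239)/(-221 + 1/(-4 - 2)) = 230/(-221 + 1/(-6)) = 230/(-221 - ⅙) = 230/(-1327/6) = 230*(-6/1327) = -1380/1327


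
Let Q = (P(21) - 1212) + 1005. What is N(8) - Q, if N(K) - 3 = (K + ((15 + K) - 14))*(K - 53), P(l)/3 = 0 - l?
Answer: -492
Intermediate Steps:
P(l) = -3*l (P(l) = 3*(0 - l) = 3*(-l) = -3*l)
N(K) = 3 + (1 + 2*K)*(-53 + K) (N(K) = 3 + (K + ((15 + K) - 14))*(K - 53) = 3 + (K + (1 + K))*(-53 + K) = 3 + (1 + 2*K)*(-53 + K))
Q = -270 (Q = (-3*21 - 1212) + 1005 = (-63 - 1212) + 1005 = -1275 + 1005 = -270)
N(8) - Q = (-50 - 105*8 + 2*8²) - 1*(-270) = (-50 - 840 + 2*64) + 270 = (-50 - 840 + 128) + 270 = -762 + 270 = -492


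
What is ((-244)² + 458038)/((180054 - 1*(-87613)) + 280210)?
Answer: 517574/547877 ≈ 0.94469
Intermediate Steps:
((-244)² + 458038)/((180054 - 1*(-87613)) + 280210) = (59536 + 458038)/((180054 + 87613) + 280210) = 517574/(267667 + 280210) = 517574/547877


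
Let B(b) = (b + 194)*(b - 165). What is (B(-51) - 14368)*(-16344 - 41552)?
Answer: 2620141376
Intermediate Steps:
B(b) = (-165 + b)*(194 + b) (B(b) = (194 + b)*(-165 + b) = (-165 + b)*(194 + b))
(B(-51) - 14368)*(-16344 - 41552) = ((-32010 + (-51)² + 29*(-51)) - 14368)*(-16344 - 41552) = ((-32010 + 2601 - 1479) - 14368)*(-57896) = (-30888 - 14368)*(-57896) = -45256*(-57896) = 2620141376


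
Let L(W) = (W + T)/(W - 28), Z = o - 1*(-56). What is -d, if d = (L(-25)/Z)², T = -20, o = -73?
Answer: -2025/811801 ≈ -0.0024945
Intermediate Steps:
Z = -17 (Z = -73 - 1*(-56) = -73 + 56 = -17)
L(W) = (-20 + W)/(-28 + W) (L(W) = (W - 20)/(W - 28) = (-20 + W)/(-28 + W))
d = 2025/811801 (d = (((-20 - 25)/(-28 - 25))/(-17))² = ((-45/(-53))*(-1/17))² = (-1/53*(-45)*(-1/17))² = ((45/53)*(-1/17))² = (-45/901)² = 2025/811801 ≈ 0.0024945)
-d = -1*2025/811801 = -2025/811801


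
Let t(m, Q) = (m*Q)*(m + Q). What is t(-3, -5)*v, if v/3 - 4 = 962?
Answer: -347760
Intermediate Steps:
v = 2898 (v = 12 + 3*962 = 12 + 2886 = 2898)
t(m, Q) = Q*m*(Q + m) (t(m, Q) = (Q*m)*(Q + m) = Q*m*(Q + m))
t(-3, -5)*v = -5*(-3)*(-5 - 3)*2898 = -5*(-3)*(-8)*2898 = -120*2898 = -347760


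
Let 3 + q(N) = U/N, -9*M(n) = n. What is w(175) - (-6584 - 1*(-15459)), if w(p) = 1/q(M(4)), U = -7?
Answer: -452621/51 ≈ -8874.9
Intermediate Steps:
M(n) = -n/9
q(N) = -3 - 7/N
w(p) = 4/51 (w(p) = 1/(-3 - 7/((-1/9*4))) = 1/(-3 - 7/(-4/9)) = 1/(-3 - 7*(-9/4)) = 1/(-3 + 63/4) = 1/(51/4) = 4/51)
w(175) - (-6584 - 1*(-15459)) = 4/51 - (-6584 - 1*(-15459)) = 4/51 - (-6584 + 15459) = 4/51 - 1*8875 = 4/51 - 8875 = -452621/51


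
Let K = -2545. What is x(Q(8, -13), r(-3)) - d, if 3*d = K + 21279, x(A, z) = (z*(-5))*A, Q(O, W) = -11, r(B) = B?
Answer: -19229/3 ≈ -6409.7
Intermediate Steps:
x(A, z) = -5*A*z (x(A, z) = (-5*z)*A = -5*A*z)
d = 18734/3 (d = (-2545 + 21279)/3 = (⅓)*18734 = 18734/3 ≈ 6244.7)
x(Q(8, -13), r(-3)) - d = -5*(-11)*(-3) - 1*18734/3 = -165 - 18734/3 = -19229/3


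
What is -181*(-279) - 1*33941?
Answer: 16558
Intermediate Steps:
-181*(-279) - 1*33941 = 50499 - 33941 = 16558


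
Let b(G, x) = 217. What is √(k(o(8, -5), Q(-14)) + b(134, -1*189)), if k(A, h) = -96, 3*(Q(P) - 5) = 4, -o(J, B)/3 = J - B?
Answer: 11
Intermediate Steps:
o(J, B) = -3*J + 3*B (o(J, B) = -3*(J - B) = -3*J + 3*B)
Q(P) = 19/3 (Q(P) = 5 + (⅓)*4 = 5 + 4/3 = 19/3)
√(k(o(8, -5), Q(-14)) + b(134, -1*189)) = √(-96 + 217) = √121 = 11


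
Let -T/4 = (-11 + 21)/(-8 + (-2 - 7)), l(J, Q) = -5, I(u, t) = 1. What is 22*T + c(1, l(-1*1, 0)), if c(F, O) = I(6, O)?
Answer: 897/17 ≈ 52.765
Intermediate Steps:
c(F, O) = 1
T = 40/17 (T = -4*(-11 + 21)/(-8 + (-2 - 7)) = -40/(-8 - 9) = -40/(-17) = -40*(-1)/17 = -4*(-10/17) = 40/17 ≈ 2.3529)
22*T + c(1, l(-1*1, 0)) = 22*(40/17) + 1 = 880/17 + 1 = 897/17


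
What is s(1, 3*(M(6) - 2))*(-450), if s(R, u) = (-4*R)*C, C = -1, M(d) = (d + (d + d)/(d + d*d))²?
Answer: -1800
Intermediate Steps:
M(d) = (d + 2*d/(d + d²))² (M(d) = (d + (2*d)/(d + d²))² = (d + 2*d/(d + d²))²)
s(R, u) = 4*R (s(R, u) = -4*R*(-1) = 4*R)
s(1, 3*(M(6) - 2))*(-450) = (4*1)*(-450) = 4*(-450) = -1800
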